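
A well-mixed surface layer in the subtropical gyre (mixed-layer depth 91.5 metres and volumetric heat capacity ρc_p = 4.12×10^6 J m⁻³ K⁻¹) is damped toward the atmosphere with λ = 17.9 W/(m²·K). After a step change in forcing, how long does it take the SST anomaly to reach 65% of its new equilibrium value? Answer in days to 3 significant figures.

256 days

Areal heat capacity C = ρc_p × D = 4.12×10^6 × 91.5 = 3.77×10^8 J/(m²·K).
τ = C / λ = 3.77×10^8 / 17.9 = 2.11×10^7 s.
Fraction reached: 1 − e^(−t/τ) = 0.65 ⇒ t = −τ ln(1 − 0.65) = τ × 1.05.
t = 2.21×10^7 s = 256 days.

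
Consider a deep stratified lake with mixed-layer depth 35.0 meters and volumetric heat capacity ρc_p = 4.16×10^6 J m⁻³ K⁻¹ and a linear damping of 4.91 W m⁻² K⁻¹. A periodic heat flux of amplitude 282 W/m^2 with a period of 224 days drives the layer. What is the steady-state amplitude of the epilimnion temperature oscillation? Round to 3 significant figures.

5.93 K

Areal heat capacity C = ρc_p × D = 4.16×10^6 × 35.0 = 1.46×10^8 J/(m^2 K).
Angular frequency ω = 2π / T = 2π / 1.94×10^7 s = 3.25×10^-7 s⁻¹.
√((Cω)² + λ²) = √((47.3)² + 4.91²) = 47.5 W/(m²·K).
Amplitude A = F₀ / √((Cω)²+λ²) = 282 / 47.5 = 5.93 K.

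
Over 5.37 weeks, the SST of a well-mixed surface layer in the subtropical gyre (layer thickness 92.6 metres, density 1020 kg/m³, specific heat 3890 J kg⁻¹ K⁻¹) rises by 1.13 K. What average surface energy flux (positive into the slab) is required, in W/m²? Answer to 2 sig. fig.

Areal heat capacity C = ρ c_p D = 1020 × 3890 × 92.6 = 3.67×10^8 J/(m^2 K).
Required heat per unit area: Q = C ΔT = 3.67×10^8 × 1.13 = 4.15×10^8 J/m².
Flux F = Q / Δt = 4.15×10^8 / 3.25×10^6 s = 128 W/m².

130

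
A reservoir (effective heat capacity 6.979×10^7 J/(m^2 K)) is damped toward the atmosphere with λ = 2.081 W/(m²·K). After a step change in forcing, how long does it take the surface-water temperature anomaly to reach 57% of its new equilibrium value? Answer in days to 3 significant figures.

Areal heat capacity C = 6.979×10^7 J/(m^2 K) (given).
τ = C / λ = 6.98×10^7 / 2.081 = 3.35×10^7 s.
Fraction reached: 1 − e^(−t/τ) = 0.57 ⇒ t = −τ ln(1 − 0.57) = τ × 0.844.
t = 2.83×10^7 s = 328 days.

328 days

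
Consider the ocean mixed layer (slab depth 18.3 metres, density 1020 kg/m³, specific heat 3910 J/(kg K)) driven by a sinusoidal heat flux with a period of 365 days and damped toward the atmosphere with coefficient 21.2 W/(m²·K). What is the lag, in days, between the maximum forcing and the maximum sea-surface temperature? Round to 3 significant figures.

34.9 days

Areal heat capacity C = ρ c_p D = 1020 × 3910 × 18.3 = 7.30×10^7 J/(m^2 K).
ω = 2π / 3.15×10^7 s = 1.99×10^-7 s⁻¹.
Phase lag φ = arctan(Cω/λ) = arctan(14.5/21.2) = 0.601 rad.
Time lag = φ / ω = 0.601 / 1.99×10^-7 = 3.02×10^6 s = 34.9 days.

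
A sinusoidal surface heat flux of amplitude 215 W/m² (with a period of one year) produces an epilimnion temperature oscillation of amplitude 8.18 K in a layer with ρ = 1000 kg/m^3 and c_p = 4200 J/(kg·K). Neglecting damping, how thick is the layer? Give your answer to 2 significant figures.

31 m

ω = 2π / 3.15×10^7 s = 1.99×10^-7 s⁻¹.
Required C = F₀ / (A ω) = 215 / (8.18 × 1.99×10^-7) = 1.32×10^8 J/(m²·K).
D = C / (ρ c_p) = 1.32×10^8 / (1000 × 4200) = 31.4 m.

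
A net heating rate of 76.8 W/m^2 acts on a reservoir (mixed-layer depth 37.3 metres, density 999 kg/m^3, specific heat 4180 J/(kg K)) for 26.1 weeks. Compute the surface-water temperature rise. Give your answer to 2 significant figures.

7.8 K

Areal heat capacity C = ρ c_p D = 999 × 4180 × 37.3 = 1.56×10^8 J/(m^2 K).
Net heat input Q = F Δt = 76.8 × (26.1 weeks × 6.048×10^5 s/week) = 1.21×10^9 J/m².
ΔT = Q / C = 1.21×10^9 / 1.56×10^8 = 7.78 K.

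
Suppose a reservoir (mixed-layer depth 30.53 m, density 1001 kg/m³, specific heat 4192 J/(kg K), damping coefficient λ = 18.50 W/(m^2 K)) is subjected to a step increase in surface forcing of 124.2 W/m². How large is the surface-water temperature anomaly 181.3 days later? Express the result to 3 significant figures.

6.01 K

Areal heat capacity C = ρ c_p D = 1001 × 4192 × 30.53 = 1.28×10^8 J/(m^2 K).
τ = C / λ = 1.28×10^8 / 18.50 = 6.92×10^6 s.
Equilibrium anomaly ΔT_eq = F / λ = 124.2 / 18.50 = 6.71 K.
t = 181.3 days = 1.57×10^7 s, so t/τ = 2.26.
ΔT(t) = ΔT_eq (1 − e^(−t/τ)) = 6.71 × (1 − e^−2.26) = 6.01 K.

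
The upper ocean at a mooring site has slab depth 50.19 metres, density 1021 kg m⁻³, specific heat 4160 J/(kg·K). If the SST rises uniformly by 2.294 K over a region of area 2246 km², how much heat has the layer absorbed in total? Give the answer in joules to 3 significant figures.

1.10×10^18 J

Areal heat capacity C = ρ c_p D = 1021 × 4160 × 50.19 = 2.13×10^8 J m⁻² K⁻¹.
Heat per unit area: q = C ΔT = 2.13×10^8 × 2.294 = 4.89×10^8 J/m².
Total heat: Q = q × A = 4.89×10^8 × (2246 × 10⁶ m²) = 1.10×10^18 J.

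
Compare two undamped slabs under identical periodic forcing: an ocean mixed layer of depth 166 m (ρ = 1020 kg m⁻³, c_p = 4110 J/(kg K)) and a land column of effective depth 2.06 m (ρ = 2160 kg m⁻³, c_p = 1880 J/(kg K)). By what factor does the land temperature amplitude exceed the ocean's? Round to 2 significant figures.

C_ocean = 1020 × 4110 × 166 = 6.96×10^8 J/(m²·K).
C_land = 2160 × 1880 × 2.06 = 8.37×10^6 J/(m²·K).
Undamped amplitude ∝ 1/C, so A_land/A_ocean = C_ocean/C_land = 83.2.

83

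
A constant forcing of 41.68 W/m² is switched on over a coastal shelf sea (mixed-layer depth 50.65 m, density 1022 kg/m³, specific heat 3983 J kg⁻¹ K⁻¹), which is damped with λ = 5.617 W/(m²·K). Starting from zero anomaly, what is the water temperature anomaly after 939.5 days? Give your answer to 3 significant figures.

6.61 K

Areal heat capacity C = ρ c_p D = 1022 × 3983 × 50.65 = 2.06×10^8 J/(m^2 K).
τ = C / λ = 2.06×10^8 / 5.617 = 3.67×10^7 s.
Equilibrium anomaly ΔT_eq = F / λ = 41.68 / 5.617 = 7.42 K.
t = 939.5 days = 8.12×10^7 s, so t/τ = 2.21.
ΔT(t) = ΔT_eq (1 − e^(−t/τ)) = 7.42 × (1 − e^−2.21) = 6.61 K.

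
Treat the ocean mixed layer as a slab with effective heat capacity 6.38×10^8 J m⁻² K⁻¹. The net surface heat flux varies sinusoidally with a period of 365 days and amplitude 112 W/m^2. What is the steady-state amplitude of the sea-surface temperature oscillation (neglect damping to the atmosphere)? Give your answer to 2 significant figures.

0.88 K

Areal heat capacity C = 6.38×10^8 J m⁻² K⁻¹ (given).
Angular frequency ω = 2π / T = 2π / 3.15×10^7 s = 1.99×10^-7 s⁻¹.
Cω = 6.38×10^8 × 1.99×10^-7 = 127 W/(m²·K).
Amplitude A = F₀ / (Cω) = 112 / 127 = 0.881 K.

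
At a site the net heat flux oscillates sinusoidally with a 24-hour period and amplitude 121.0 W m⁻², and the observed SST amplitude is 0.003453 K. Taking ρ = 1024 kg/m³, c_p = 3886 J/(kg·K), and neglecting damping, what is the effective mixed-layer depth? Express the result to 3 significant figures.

ω = 2π / 86400 s = 7.27×10^-5 s⁻¹.
Required C = F₀ / (A ω) = 121.0 / (0.003453 × 7.27×10^-5) = 4.82×10^8 J/(m²·K).
D = C / (ρ c_p) = 4.82×10^8 / (1024 × 3886) = 121 m.

121 m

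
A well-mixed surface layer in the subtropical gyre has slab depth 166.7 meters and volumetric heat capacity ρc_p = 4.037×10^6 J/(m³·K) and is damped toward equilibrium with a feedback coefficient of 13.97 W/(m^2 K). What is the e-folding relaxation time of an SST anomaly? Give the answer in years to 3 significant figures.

Areal heat capacity C = ρc_p × D = 4.037×10^6 × 166.7 = 6.73×10^8 J m⁻² K⁻¹.
Relaxation time τ = C / λ = 6.73×10^8 / 13.97 = 4.82×10^7 s.
In years: 4.82×10^7 s / (3.156×10^7 s/year) = 1.53 years.

1.53 years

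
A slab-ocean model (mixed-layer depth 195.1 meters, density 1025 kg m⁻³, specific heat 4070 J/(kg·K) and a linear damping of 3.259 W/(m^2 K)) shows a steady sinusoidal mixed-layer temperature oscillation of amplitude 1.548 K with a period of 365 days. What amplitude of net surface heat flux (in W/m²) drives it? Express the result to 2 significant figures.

250

Areal heat capacity C = ρ c_p D = 1025 × 4070 × 195.1 = 8.14×10^8 J/(m²·K).
ω = 2π / 3.15×10^7 s = 1.99×10^-7 s⁻¹.
√((Cω)² + λ²) = √((162)² + 3.259²) = 162 W/(m²·K).
F₀ = A × √((Cω)²+λ²) = 1.548 × 162 = 251 W/m².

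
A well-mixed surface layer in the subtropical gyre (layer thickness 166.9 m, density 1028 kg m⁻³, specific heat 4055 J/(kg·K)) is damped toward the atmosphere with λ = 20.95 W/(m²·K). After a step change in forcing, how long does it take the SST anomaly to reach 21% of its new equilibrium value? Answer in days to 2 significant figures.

91 days

Areal heat capacity C = ρ c_p D = 1028 × 4055 × 166.9 = 6.96×10^8 J/(m²·K).
τ = C / λ = 6.96×10^8 / 20.95 = 3.32×10^7 s.
Fraction reached: 1 − e^(−t/τ) = 0.21 ⇒ t = −τ ln(1 − 0.21) = τ × 0.236.
t = 7.83×10^6 s = 90.6 days.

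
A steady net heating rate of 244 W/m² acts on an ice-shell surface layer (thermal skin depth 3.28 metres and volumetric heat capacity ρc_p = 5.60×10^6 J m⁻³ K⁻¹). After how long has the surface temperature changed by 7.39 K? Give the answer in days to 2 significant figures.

6.4 days

Areal heat capacity C = ρc_p × D = 5.60×10^6 × 3.28 = 1.84×10^7 J m⁻² K⁻¹.
Time required: Δt = C ΔT / F = 1.84×10^7 × 7.39 / 244 = 5.56×10^5 s.
In days: 5.56×10^5 s / (86400 s/day) = 6.44 days.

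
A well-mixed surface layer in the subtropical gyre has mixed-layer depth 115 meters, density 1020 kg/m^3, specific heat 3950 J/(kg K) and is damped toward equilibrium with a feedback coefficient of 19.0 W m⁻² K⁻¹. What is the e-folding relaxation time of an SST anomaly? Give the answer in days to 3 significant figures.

Areal heat capacity C = ρ c_p D = 1020 × 3950 × 115 = 4.63×10^8 J m⁻² K⁻¹.
Relaxation time τ = C / λ = 4.63×10^8 / 19.0 = 2.44×10^7 s.
In days: 2.44×10^7 s / (86400 s/day) = 282 days.

282 days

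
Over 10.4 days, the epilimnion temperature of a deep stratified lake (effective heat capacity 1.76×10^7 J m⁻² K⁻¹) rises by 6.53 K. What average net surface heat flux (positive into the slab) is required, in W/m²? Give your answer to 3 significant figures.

128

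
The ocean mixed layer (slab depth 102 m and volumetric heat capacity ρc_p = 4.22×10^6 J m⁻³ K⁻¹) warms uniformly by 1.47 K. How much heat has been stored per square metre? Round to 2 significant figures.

Areal heat capacity C = ρc_p × D = 4.22×10^6 × 102 = 4.30×10^8 J/(m^2 K).
ΔQ = C ΔT = 4.30×10^8 × 1.47 = 6.33×10^8 J/m².

6.3×10^8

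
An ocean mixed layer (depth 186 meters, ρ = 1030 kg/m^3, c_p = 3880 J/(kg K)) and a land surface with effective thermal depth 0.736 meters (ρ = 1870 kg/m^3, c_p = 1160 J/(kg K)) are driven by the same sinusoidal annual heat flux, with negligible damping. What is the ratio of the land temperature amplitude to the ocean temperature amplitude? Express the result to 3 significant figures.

466

C_ocean = 1030 × 3880 × 186 = 7.43×10^8 J/(m²·K).
C_land = 1870 × 1160 × 0.736 = 1.60×10^6 J/(m²·K).
Undamped amplitude ∝ 1/C, so A_land/A_ocean = C_ocean/C_land = 466.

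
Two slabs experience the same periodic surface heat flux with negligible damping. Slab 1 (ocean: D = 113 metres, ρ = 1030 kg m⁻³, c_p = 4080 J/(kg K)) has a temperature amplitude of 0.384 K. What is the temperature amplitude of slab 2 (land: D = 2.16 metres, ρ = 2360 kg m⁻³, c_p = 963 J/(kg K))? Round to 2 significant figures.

C_ocean = 4.75×10^8 J/(m²·K); C_land = 4.91×10^6 J/(m²·K).
A ∝ 1/C ⇒ A_land = A_ocean × C_ocean/C_land = 0.384 × 96.7 = 37.1 K.

37 K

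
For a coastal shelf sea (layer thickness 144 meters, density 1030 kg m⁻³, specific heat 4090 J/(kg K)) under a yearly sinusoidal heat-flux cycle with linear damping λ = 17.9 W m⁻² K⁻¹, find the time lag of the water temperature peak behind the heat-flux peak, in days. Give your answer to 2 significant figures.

Areal heat capacity C = ρ c_p D = 1030 × 4090 × 144 = 6.07×10^8 J m⁻² K⁻¹.
ω = 2π / 3.15×10^7 s = 1.99×10^-7 s⁻¹.
Phase lag φ = arctan(Cω/λ) = arctan(121/17.9) = 1.42 rad.
Time lag = φ / ω = 1.42 / 1.99×10^-7 = 7.15×10^6 s = 82.7 days.

83 days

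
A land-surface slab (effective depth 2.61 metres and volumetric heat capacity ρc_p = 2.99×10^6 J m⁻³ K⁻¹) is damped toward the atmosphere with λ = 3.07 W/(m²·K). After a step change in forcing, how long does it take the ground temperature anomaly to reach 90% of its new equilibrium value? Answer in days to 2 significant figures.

Areal heat capacity C = ρc_p × D = 2.99×10^6 × 2.61 = 7.80×10^6 J/(m²·K).
τ = C / λ = 7.80×10^6 / 3.07 = 2.54×10^6 s.
Fraction reached: 1 − e^(−t/τ) = 0.90 ⇒ t = −τ ln(1 − 0.90) = τ × 2.30.
t = 5.85×10^6 s = 67.7 days.

68 days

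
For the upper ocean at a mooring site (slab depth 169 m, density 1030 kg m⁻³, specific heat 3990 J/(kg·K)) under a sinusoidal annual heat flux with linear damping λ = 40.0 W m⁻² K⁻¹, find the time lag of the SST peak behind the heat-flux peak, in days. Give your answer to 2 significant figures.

Areal heat capacity C = ρ c_p D = 1030 × 3990 × 169 = 6.95×10^8 J/(m²·K).
ω = 2π / 3.15×10^7 s = 1.99×10^-7 s⁻¹.
Phase lag φ = arctan(Cω/λ) = arctan(138/40.0) = 1.29 rad.
Time lag = φ / ω = 1.29 / 1.99×10^-7 = 6.47×10^6 s = 74.9 days.

75 days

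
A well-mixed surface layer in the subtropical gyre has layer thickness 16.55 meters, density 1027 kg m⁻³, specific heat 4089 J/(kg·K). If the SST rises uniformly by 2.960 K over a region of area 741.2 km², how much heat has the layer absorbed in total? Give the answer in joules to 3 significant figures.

1.52×10^17 J

Areal heat capacity C = ρ c_p D = 1027 × 4089 × 16.55 = 6.95×10^7 J/(m²·K).
Heat per unit area: q = C ΔT = 6.95×10^7 × 2.960 = 2.06×10^8 J/m².
Total heat: Q = q × A = 2.06×10^8 × (741.2 × 10⁶ m²) = 1.52×10^17 J.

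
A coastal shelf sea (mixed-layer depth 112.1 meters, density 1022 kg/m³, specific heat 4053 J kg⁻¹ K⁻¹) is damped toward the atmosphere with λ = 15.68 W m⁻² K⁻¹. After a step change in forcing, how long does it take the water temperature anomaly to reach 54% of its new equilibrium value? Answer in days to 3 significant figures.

Areal heat capacity C = ρ c_p D = 1022 × 4053 × 112.1 = 4.64×10^8 J m⁻² K⁻¹.
τ = C / λ = 4.64×10^8 / 15.68 = 2.96×10^7 s.
Fraction reached: 1 − e^(−t/τ) = 0.54 ⇒ t = −τ ln(1 − 0.54) = τ × 0.777.
t = 2.30×10^7 s = 266 days.

266 days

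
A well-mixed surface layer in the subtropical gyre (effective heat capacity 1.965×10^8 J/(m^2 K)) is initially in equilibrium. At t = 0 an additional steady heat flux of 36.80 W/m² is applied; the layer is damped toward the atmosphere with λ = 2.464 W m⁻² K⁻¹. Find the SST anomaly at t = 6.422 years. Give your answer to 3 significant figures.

Areal heat capacity C = 1.965×10^8 J/(m^2 K) (given).
τ = C / λ = 1.96×10^8 / 2.464 = 7.97×10^7 s.
Equilibrium anomaly ΔT_eq = F / λ = 36.80 / 2.464 = 14.9 K.
t = 6.422 years = 2.03×10^8 s, so t/τ = 2.54.
ΔT(t) = ΔT_eq (1 − e^(−t/τ)) = 14.9 × (1 − e^−2.54) = 13.8 K.

13.8 K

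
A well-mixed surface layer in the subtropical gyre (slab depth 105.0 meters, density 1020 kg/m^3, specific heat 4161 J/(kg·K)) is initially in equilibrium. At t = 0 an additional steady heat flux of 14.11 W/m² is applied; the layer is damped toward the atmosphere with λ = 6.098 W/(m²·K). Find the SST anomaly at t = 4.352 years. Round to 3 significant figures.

1.96 K

Areal heat capacity C = ρ c_p D = 1020 × 4161 × 105.0 = 4.46×10^8 J m⁻² K⁻¹.
τ = C / λ = 4.46×10^8 / 6.098 = 7.31×10^7 s.
Equilibrium anomaly ΔT_eq = F / λ = 14.11 / 6.098 = 2.31 K.
t = 4.352 years = 1.37×10^8 s, so t/τ = 1.88.
ΔT(t) = ΔT_eq (1 − e^(−t/τ)) = 2.31 × (1 − e^−1.88) = 1.96 K.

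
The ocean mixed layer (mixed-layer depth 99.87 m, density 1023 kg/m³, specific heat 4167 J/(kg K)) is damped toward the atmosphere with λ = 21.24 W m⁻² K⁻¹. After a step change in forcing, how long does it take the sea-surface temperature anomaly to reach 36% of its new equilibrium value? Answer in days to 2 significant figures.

100 days

Areal heat capacity C = ρ c_p D = 1023 × 4167 × 99.87 = 4.26×10^8 J/(m²·K).
τ = C / λ = 4.26×10^8 / 21.24 = 2.00×10^7 s.
Fraction reached: 1 − e^(−t/τ) = 0.36 ⇒ t = −τ ln(1 − 0.36) = τ × 0.446.
t = 8.95×10^6 s = 104 days.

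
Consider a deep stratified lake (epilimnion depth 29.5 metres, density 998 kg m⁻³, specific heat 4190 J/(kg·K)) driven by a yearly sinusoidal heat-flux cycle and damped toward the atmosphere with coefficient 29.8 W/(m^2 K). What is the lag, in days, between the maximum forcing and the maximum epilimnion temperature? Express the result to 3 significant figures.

40.1 days

Areal heat capacity C = ρ c_p D = 998 × 4190 × 29.5 = 1.23×10^8 J/(m^2 K).
ω = 2π / 3.15×10^7 s = 1.99×10^-7 s⁻¹.
Phase lag φ = arctan(Cω/λ) = arctan(24.6/29.8) = 0.690 rad.
Time lag = φ / ω = 0.690 / 1.99×10^-7 = 3.46×10^6 s = 40.1 days.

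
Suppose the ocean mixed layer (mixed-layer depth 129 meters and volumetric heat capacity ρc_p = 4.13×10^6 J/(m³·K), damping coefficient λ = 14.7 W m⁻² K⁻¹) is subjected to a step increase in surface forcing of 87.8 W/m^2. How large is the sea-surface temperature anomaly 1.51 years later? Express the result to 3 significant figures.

4.37 K

Areal heat capacity C = ρc_p × D = 4.13×10^6 × 129 = 5.33×10^8 J/(m²·K).
τ = C / λ = 5.33×10^8 / 14.7 = 3.62×10^7 s.
Equilibrium anomaly ΔT_eq = F / λ = 87.8 / 14.7 = 5.97 K.
t = 1.51 years = 4.77×10^7 s, so t/τ = 1.31.
ΔT(t) = ΔT_eq (1 − e^(−t/τ)) = 5.97 × (1 − e^−1.31) = 4.37 K.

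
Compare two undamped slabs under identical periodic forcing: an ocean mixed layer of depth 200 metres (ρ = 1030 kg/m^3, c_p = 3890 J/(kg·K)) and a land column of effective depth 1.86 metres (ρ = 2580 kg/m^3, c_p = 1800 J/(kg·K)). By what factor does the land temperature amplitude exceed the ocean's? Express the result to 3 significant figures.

92.8

C_ocean = 1030 × 3890 × 200 = 8.01×10^8 J/(m²·K).
C_land = 2580 × 1800 × 1.86 = 8.64×10^6 J/(m²·K).
Undamped amplitude ∝ 1/C, so A_land/A_ocean = C_ocean/C_land = 92.8.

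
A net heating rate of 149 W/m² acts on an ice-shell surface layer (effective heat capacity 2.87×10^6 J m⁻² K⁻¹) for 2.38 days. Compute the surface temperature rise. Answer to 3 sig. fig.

Areal heat capacity C = 2.87×10^6 J m⁻² K⁻¹ (given).
Net heat input Q = F Δt = 149 × (2.38 days × 86400 s/day) = 3.06×10^7 J/m².
ΔT = Q / C = 3.06×10^7 / 2.87×10^6 = 10.7 K.

10.7 K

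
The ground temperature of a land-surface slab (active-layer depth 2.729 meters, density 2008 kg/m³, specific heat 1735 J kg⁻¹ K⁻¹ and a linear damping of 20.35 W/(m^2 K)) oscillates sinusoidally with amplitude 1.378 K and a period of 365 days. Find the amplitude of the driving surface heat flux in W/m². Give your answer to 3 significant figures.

Areal heat capacity C = ρ c_p D = 2008 × 1735 × 2.729 = 9.51×10^6 J m⁻² K⁻¹.
ω = 2π / 3.15×10^7 s = 1.99×10^-7 s⁻¹.
√((Cω)² + λ²) = √((1.89)² + 20.35²) = 20.4 W/(m²·K).
F₀ = A × √((Cω)²+λ²) = 1.378 × 20.4 = 28.2 W/m².

28.2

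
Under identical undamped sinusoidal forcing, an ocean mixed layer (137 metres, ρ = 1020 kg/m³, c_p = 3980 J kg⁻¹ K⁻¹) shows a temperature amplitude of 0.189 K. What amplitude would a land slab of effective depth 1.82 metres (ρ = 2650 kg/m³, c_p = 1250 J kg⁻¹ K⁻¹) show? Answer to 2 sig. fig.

C_ocean = 5.56×10^8 J/(m²·K); C_land = 6.03×10^6 J/(m²·K).
A ∝ 1/C ⇒ A_land = A_ocean × C_ocean/C_land = 0.189 × 92.3 = 17.4 K.

17 K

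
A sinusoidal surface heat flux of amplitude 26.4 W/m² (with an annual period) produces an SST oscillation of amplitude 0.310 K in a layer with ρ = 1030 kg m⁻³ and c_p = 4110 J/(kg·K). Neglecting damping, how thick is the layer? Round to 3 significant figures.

ω = 2π / 3.15×10^7 s = 1.99×10^-7 s⁻¹.
Required C = F₀ / (A ω) = 26.4 / (0.310 × 1.99×10^-7) = 4.27×10^8 J/(m²·K).
D = C / (ρ c_p) = 4.27×10^8 / (1030 × 4110) = 101 m.

101 m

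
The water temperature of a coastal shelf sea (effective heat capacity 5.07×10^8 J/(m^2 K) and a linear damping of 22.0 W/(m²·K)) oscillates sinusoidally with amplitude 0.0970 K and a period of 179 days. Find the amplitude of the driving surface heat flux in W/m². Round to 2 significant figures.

20

Areal heat capacity C = 5.07×10^8 J/(m^2 K) (given).
ω = 2π / 1.55×10^7 s = 4.06×10^-7 s⁻¹.
√((Cω)² + λ²) = √((206)² + 22.0²) = 207 W/(m²·K).
F₀ = A × √((Cω)²+λ²) = 0.0970 × 207 = 20.1 W/m².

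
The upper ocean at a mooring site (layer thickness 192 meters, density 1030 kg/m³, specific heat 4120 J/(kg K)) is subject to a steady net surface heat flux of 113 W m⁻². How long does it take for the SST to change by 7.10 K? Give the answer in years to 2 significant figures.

1.6 years

Areal heat capacity C = ρ c_p D = 1030 × 4120 × 192 = 8.15×10^8 J/(m²·K).
Time required: Δt = C ΔT / F = 8.15×10^8 × 7.10 / 113 = 5.12×10^7 s.
In years: 5.12×10^7 s / (3.156×10^7 s/year) = 1.62 years.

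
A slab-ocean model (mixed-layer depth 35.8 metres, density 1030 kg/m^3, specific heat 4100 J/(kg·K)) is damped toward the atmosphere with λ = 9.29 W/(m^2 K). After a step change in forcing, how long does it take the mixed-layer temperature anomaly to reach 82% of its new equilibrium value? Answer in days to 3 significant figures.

Areal heat capacity C = ρ c_p D = 1030 × 4100 × 35.8 = 1.51×10^8 J/(m²·K).
τ = C / λ = 1.51×10^8 / 9.29 = 1.63×10^7 s.
Fraction reached: 1 − e^(−t/τ) = 0.82 ⇒ t = −τ ln(1 − 0.82) = τ × 1.71.
t = 2.79×10^7 s = 323 days.

323 days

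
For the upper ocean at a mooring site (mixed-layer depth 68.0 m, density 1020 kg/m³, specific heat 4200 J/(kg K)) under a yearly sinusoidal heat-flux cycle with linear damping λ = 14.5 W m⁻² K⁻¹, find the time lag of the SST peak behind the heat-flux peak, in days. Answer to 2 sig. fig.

77 days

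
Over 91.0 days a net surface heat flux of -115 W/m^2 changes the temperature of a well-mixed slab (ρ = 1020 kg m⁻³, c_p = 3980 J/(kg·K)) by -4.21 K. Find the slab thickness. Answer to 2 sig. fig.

Heat input Q = F Δt = -115 × 7.86×10^6 s = -9.04×10^8 J/m².
Required areal heat capacity C = Q / ΔT = 2.15×10^8 J/(m²·K).
Depth D = C / (ρ c_p) = 2.15×10^8 / (1020 × 3980) = 52.9 m.

53 m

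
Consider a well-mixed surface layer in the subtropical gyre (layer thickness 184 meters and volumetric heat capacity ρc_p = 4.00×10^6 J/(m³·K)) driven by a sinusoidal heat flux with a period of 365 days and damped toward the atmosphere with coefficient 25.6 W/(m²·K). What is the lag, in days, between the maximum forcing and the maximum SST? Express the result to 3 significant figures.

81.2 days

Areal heat capacity C = ρc_p × D = 4.00×10^6 × 184 = 7.36×10^8 J/(m²·K).
ω = 2π / 3.15×10^7 s = 1.99×10^-7 s⁻¹.
Phase lag φ = arctan(Cω/λ) = arctan(147/25.6) = 1.40 rad.
Time lag = φ / ω = 1.40 / 1.99×10^-7 = 7.02×10^6 s = 81.2 days.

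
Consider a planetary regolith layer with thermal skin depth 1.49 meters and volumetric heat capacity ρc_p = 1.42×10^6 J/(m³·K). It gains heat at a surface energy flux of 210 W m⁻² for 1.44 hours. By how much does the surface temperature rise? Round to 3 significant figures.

0.515 K

Areal heat capacity C = ρc_p × D = 1.42×10^6 × 1.49 = 2.12×10^6 J/(m^2 K).
Net heat input Q = F Δt = 210 × (1.44 hours × 3600 s/hour) = 1.09×10^6 J/m².
ΔT = Q / C = 1.09×10^6 / 2.12×10^6 = 0.515 K.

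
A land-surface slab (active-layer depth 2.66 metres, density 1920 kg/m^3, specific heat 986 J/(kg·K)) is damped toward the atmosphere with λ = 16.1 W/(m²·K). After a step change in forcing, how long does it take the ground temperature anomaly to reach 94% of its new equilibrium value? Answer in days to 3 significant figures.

10.2 days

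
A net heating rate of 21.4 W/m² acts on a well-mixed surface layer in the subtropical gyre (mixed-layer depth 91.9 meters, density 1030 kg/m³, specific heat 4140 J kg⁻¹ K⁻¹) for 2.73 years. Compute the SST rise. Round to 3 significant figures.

Areal heat capacity C = ρ c_p D = 1030 × 4140 × 91.9 = 3.92×10^8 J/(m^2 K).
Net heat input Q = F Δt = 21.4 × (2.73 years × 3.156×10^7 s/year) = 1.84×10^9 J/m².
ΔT = Q / C = 1.84×10^9 / 3.92×10^8 = 4.70 K.

4.70 K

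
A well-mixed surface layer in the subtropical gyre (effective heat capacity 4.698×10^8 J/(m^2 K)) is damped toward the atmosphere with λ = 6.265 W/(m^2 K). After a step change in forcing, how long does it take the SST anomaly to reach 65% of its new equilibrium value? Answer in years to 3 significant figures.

Areal heat capacity C = 4.698×10^8 J/(m^2 K) (given).
τ = C / λ = 4.70×10^8 / 6.265 = 7.50×10^7 s.
Fraction reached: 1 − e^(−t/τ) = 0.65 ⇒ t = −τ ln(1 − 0.65) = τ × 1.05.
t = 7.87×10^7 s = 2.49 years.

2.49 years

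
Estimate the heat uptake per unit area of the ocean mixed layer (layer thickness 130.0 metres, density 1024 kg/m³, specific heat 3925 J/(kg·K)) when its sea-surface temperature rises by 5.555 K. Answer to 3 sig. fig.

2.90×10^9

Areal heat capacity C = ρ c_p D = 1024 × 3925 × 130.0 = 5.22×10^8 J/(m^2 K).
ΔQ = C ΔT = 5.22×10^8 × 5.555 = 2.90×10^9 J/m².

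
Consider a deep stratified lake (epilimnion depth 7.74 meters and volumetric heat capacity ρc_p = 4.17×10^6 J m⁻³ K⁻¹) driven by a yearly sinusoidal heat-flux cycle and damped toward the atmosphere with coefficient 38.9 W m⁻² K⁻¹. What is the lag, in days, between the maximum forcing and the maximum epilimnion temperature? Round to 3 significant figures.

9.52 days

Areal heat capacity C = ρc_p × D = 4.17×10^6 × 7.74 = 3.23×10^7 J m⁻² K⁻¹.
ω = 2π / 3.15×10^7 s = 1.99×10^-7 s⁻¹.
Phase lag φ = arctan(Cω/λ) = arctan(6.43/38.9) = 0.164 rad.
Time lag = φ / ω = 0.164 / 1.99×10^-7 = 8.22×10^5 s = 9.52 days.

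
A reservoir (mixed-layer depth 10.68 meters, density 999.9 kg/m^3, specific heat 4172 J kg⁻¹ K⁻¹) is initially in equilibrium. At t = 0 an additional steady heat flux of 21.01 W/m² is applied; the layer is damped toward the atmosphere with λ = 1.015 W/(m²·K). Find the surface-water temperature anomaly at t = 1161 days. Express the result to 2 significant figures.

19 K

Areal heat capacity C = ρ c_p D = 999.9 × 4172 × 10.68 = 4.46×10^7 J/(m^2 K).
τ = C / λ = 4.46×10^7 / 1.015 = 4.39×10^7 s.
Equilibrium anomaly ΔT_eq = F / λ = 21.01 / 1.015 = 20.7 K.
t = 1161 days = 1.00×10^8 s, so t/τ = 2.29.
ΔT(t) = ΔT_eq (1 − e^(−t/τ)) = 20.7 × (1 − e^−2.29) = 18.6 K.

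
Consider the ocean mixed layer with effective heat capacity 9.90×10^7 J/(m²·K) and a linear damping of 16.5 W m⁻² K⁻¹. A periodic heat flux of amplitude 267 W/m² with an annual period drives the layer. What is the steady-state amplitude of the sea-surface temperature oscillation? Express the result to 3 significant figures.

10.4 K

Areal heat capacity C = 9.90×10^7 J/(m²·K) (given).
Angular frequency ω = 2π / T = 2π / 3.15×10^7 s = 1.99×10^-7 s⁻¹.
√((Cω)² + λ²) = √((19.7)² + 16.5²) = 25.7 W/(m²·K).
Amplitude A = F₀ / √((Cω)²+λ²) = 267 / 25.7 = 10.4 K.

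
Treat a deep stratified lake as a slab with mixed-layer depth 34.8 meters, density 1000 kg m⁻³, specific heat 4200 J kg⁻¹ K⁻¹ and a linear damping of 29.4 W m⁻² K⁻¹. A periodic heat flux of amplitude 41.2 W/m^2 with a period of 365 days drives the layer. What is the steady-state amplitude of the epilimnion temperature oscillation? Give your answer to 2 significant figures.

1.0 K

Areal heat capacity C = ρ c_p D = 1000 × 4200 × 34.8 = 1.46×10^8 J/(m^2 K).
Angular frequency ω = 2π / T = 2π / 3.15×10^7 s = 1.99×10^-7 s⁻¹.
√((Cω)² + λ²) = √((29.1)² + 29.4²) = 41.4 W/(m²·K).
Amplitude A = F₀ / √((Cω)²+λ²) = 41.2 / 41.4 = 0.996 K.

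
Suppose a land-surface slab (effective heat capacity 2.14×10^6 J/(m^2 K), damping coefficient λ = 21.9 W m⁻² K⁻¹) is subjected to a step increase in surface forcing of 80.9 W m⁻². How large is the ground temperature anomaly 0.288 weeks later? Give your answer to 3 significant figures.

Areal heat capacity C = 2.14×10^6 J/(m^2 K) (given).
τ = C / λ = 2.14×10^6 / 21.9 = 97700 s.
Equilibrium anomaly ΔT_eq = F / λ = 80.9 / 21.9 = 3.69 K.
t = 0.288 weeks = 1.74×10^5 s, so t/τ = 1.78.
ΔT(t) = ΔT_eq (1 − e^(−t/τ)) = 3.69 × (1 − e^−1.78) = 3.07 K.

3.07 K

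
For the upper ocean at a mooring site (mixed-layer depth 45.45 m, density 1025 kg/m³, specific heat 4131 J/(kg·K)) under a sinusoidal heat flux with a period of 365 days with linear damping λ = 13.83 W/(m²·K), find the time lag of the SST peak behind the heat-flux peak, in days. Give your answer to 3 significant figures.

Areal heat capacity C = ρ c_p D = 1025 × 4131 × 45.45 = 1.92×10^8 J m⁻² K⁻¹.
ω = 2π / 3.15×10^7 s = 1.99×10^-7 s⁻¹.
Phase lag φ = arctan(Cω/λ) = arctan(38.3/13.83) = 1.22 rad.
Time lag = φ / ω = 1.22 / 1.99×10^-7 = 6.15×10^6 s = 71.1 days.

71.1 days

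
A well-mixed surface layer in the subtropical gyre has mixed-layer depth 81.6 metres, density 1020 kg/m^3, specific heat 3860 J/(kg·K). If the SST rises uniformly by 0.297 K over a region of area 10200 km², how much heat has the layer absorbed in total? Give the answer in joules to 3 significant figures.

9.73×10^17 J

Areal heat capacity C = ρ c_p D = 1020 × 3860 × 81.6 = 3.21×10^8 J/(m²·K).
Heat per unit area: q = C ΔT = 3.21×10^8 × 0.297 = 9.54×10^7 J/m².
Total heat: Q = q × A = 9.54×10^7 × (10200 × 10⁶ m²) = 9.73×10^17 J.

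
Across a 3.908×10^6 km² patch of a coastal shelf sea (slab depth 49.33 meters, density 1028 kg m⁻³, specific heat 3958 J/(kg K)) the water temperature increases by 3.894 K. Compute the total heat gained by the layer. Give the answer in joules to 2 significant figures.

3.1×10^21 J

Areal heat capacity C = ρ c_p D = 1028 × 3958 × 49.33 = 2.01×10^8 J/(m²·K).
Heat per unit area: q = C ΔT = 2.01×10^8 × 3.894 = 7.82×10^8 J/m².
Total heat: Q = q × A = 7.82×10^8 × (3.908×10^6 × 10⁶ m²) = 3.05×10^21 J.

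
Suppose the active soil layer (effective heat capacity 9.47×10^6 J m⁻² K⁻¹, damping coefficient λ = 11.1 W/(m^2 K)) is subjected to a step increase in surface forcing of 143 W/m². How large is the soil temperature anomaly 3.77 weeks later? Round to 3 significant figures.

Areal heat capacity C = 9.47×10^6 J m⁻² K⁻¹ (given).
τ = C / λ = 9.47×10^6 / 11.1 = 8.53×10^5 s.
Equilibrium anomaly ΔT_eq = F / λ = 143 / 11.1 = 12.9 K.
t = 3.77 weeks = 2.28×10^6 s, so t/τ = 2.67.
ΔT(t) = ΔT_eq (1 − e^(−t/τ)) = 12.9 × (1 − e^−2.67) = 12.0 K.

12.0 K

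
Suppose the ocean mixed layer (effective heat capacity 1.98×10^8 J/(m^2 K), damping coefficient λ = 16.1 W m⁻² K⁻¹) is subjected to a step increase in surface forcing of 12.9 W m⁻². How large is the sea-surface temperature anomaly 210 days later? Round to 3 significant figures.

0.618 K

Areal heat capacity C = 1.98×10^8 J/(m^2 K) (given).
τ = C / λ = 1.98×10^8 / 16.1 = 1.23×10^7 s.
Equilibrium anomaly ΔT_eq = F / λ = 12.9 / 16.1 = 0.801 K.
t = 210 days = 1.81×10^7 s, so t/τ = 1.48.
ΔT(t) = ΔT_eq (1 − e^(−t/τ)) = 0.801 × (1 − e^−1.48) = 0.618 K.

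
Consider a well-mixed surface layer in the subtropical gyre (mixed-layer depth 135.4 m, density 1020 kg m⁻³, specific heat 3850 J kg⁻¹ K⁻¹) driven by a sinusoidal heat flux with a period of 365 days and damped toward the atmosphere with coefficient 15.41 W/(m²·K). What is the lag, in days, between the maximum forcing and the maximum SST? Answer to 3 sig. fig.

Areal heat capacity C = ρ c_p D = 1020 × 3850 × 135.4 = 5.32×10^8 J/(m^2 K).
ω = 2π / 3.15×10^7 s = 1.99×10^-7 s⁻¹.
Phase lag φ = arctan(Cω/λ) = arctan(106/15.41) = 1.43 rad.
Time lag = φ / ω = 1.43 / 1.99×10^-7 = 7.16×10^6 s = 82.9 days.

82.9 days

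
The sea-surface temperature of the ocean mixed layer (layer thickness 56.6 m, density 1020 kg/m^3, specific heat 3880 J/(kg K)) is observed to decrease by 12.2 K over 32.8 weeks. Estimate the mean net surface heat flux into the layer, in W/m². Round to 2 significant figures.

Areal heat capacity C = ρ c_p D = 1020 × 3880 × 56.6 = 2.24×10^8 J/(m²·K).
Required heat per unit area: Q = C ΔT = 2.24×10^8 × -12.2 = -2.73×10^9 J/m².
Flux F = Q / Δt = -2.73×10^9 / 1.98×10^7 s = -138 W/m².

-140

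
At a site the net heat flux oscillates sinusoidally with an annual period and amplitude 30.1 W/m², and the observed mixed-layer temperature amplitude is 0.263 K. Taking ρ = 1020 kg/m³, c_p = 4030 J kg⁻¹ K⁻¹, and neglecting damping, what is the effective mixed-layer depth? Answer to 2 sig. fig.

140 m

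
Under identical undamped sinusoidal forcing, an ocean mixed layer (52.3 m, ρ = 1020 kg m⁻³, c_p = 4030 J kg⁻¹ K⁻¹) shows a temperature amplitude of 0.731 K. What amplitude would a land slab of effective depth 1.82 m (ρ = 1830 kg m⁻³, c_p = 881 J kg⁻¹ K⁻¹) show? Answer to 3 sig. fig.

53.6 K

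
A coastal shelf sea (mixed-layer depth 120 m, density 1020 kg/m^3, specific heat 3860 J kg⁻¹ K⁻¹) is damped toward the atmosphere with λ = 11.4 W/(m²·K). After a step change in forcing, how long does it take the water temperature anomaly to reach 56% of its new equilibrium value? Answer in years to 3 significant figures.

Areal heat capacity C = ρ c_p D = 1020 × 3860 × 120 = 4.72×10^8 J m⁻² K⁻¹.
τ = C / λ = 4.72×10^8 / 11.4 = 4.14×10^7 s.
Fraction reached: 1 − e^(−t/τ) = 0.56 ⇒ t = −τ ln(1 − 0.56) = τ × 0.821.
t = 3.40×10^7 s = 1.08 years.

1.08 years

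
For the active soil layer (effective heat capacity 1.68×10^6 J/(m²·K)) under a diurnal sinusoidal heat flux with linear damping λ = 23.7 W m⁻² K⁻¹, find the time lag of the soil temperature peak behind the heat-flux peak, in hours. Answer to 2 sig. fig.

Areal heat capacity C = 1.68×10^6 J/(m²·K) (given).
ω = 2π / 86400 s = 7.27×10^-5 s⁻¹.
Phase lag φ = arctan(Cω/λ) = arctan(122/23.7) = 1.38 rad.
Time lag = φ / ω = 1.38 / 7.27×10^-5 = 19000 s = 5.27 hours.

5.3 hours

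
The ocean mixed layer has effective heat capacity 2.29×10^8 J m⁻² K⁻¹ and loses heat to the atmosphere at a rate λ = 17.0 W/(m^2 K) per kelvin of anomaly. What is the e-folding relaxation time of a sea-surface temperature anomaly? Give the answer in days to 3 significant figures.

Areal heat capacity C = 2.29×10^8 J m⁻² K⁻¹ (given).
Relaxation time τ = C / λ = 2.29×10^8 / 17.0 = 1.35×10^7 s.
In days: 1.35×10^7 s / (86400 s/day) = 156 days.

156 days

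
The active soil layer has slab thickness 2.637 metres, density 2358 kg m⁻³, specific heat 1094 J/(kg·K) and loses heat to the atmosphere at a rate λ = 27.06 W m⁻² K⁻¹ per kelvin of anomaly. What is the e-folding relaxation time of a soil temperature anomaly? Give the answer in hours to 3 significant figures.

Areal heat capacity C = ρ c_p D = 2358 × 1094 × 2.637 = 6.80×10^6 J/(m²·K).
Relaxation time τ = C / λ = 6.80×10^6 / 27.06 = 2.51×10^5 s.
In hours: 2.51×10^5 s / (3600 s/hour) = 69.8 hours.

69.8 hours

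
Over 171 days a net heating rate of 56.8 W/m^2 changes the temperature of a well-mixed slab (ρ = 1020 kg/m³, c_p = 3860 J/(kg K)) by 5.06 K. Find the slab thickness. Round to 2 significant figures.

Heat input Q = F Δt = 56.8 × 1.48×10^7 s = 8.39×10^8 J/m².
Required areal heat capacity C = Q / ΔT = 1.66×10^8 J/(m²·K).
Depth D = C / (ρ c_p) = 1.66×10^8 / (1020 × 3860) = 42.1 m.

42 m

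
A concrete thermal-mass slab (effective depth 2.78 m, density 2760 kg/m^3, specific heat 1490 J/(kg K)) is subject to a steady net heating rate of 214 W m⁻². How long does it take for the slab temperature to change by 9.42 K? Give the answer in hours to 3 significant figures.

140 hours

Areal heat capacity C = ρ c_p D = 2760 × 1490 × 2.78 = 1.14×10^7 J/(m^2 K).
Time required: Δt = C ΔT / F = 1.14×10^7 × 9.42 / 214 = 5.03×10^5 s.
In hours: 5.03×10^5 s / (3600 s/hour) = 140 hours.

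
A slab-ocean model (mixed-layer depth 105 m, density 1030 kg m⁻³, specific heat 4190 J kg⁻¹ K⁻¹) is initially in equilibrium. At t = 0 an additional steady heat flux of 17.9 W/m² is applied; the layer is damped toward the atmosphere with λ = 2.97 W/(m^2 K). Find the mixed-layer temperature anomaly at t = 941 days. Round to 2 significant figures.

Areal heat capacity C = ρ c_p D = 1030 × 4190 × 105 = 4.53×10^8 J/(m^2 K).
τ = C / λ = 4.53×10^8 / 2.97 = 1.53×10^8 s.
Equilibrium anomaly ΔT_eq = F / λ = 17.9 / 2.97 = 6.03 K.
t = 941 days = 8.13×10^7 s, so t/τ = 0.533.
ΔT(t) = ΔT_eq (1 − e^(−t/τ)) = 6.03 × (1 − e^−0.533) = 2.49 K.

2.5 K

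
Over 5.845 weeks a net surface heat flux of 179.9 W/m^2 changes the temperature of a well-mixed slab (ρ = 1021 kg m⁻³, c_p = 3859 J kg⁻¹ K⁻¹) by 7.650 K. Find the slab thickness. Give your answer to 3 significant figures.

21.1 m

Heat input Q = F Δt = 179.9 × 3.54×10^6 s = 6.36×10^8 J/m².
Required areal heat capacity C = Q / ΔT = 8.31×10^7 J/(m²·K).
Depth D = C / (ρ c_p) = 8.31×10^7 / (1021 × 3859) = 21.1 m.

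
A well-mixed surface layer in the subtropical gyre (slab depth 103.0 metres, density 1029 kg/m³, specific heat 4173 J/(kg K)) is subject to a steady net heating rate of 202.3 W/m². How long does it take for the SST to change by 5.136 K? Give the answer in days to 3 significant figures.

130 days

Areal heat capacity C = ρ c_p D = 1029 × 4173 × 103.0 = 4.42×10^8 J/(m²·K).
Time required: Δt = C ΔT / F = 4.42×10^8 × 5.136 / 202.3 = 1.12×10^7 s.
In days: 1.12×10^7 s / (86400 s/day) = 130 days.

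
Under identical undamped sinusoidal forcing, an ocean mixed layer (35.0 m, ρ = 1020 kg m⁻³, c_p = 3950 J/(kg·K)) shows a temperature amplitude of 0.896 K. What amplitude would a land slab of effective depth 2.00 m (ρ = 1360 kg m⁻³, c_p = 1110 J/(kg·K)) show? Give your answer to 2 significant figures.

42 K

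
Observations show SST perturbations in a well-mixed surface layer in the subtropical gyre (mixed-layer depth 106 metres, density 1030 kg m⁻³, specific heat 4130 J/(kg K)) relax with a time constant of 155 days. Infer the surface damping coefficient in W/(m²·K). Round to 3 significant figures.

Areal heat capacity C = ρ c_p D = 1030 × 4130 × 106 = 4.51×10^8 J m⁻² K⁻¹.
τ = 155 days = 1.34×10^7 s.
λ = C / τ = 4.51×10^8 / 1.34×10^7 = 33.7 W/(m²·K).

33.7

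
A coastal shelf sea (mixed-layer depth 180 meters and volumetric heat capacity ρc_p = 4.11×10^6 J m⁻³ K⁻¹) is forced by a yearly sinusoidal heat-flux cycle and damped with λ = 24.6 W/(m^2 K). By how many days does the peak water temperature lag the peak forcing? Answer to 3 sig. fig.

Areal heat capacity C = ρc_p × D = 4.11×10^6 × 180 = 7.40×10^8 J m⁻² K⁻¹.
ω = 2π / 3.15×10^7 s = 1.99×10^-7 s⁻¹.
Phase lag φ = arctan(Cω/λ) = arctan(147/24.6) = 1.41 rad.
Time lag = φ / ω = 1.41 / 1.99×10^-7 = 7.05×10^6 s = 81.6 days.

81.6 days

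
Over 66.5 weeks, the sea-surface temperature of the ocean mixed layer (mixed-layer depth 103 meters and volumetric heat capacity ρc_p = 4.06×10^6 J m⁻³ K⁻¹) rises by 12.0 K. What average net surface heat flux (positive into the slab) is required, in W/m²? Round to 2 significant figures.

Areal heat capacity C = ρc_p × D = 4.06×10^6 × 103 = 4.18×10^8 J m⁻² K⁻¹.
Required heat per unit area: Q = C ΔT = 4.18×10^8 × 12.0 = 5.02×10^9 J/m².
Flux F = Q / Δt = 5.02×10^9 / 4.02×10^7 s = 125 W/m².

120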